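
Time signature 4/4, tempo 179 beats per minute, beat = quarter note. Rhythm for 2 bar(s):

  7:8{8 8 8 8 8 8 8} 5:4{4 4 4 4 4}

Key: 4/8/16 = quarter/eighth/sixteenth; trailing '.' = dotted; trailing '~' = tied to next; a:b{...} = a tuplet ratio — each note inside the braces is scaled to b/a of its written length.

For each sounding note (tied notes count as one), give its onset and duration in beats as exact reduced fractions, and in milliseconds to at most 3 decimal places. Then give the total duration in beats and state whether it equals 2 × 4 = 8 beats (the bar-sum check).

1) 0.0ms=0b +191.54ms=4/7b
2) 191.54ms=4/7b +191.54ms=4/7b
3) 383.081ms=8/7b +191.54ms=4/7b
4) 574.621ms=12/7b +191.54ms=4/7b
5) 766.161ms=16/7b +191.54ms=4/7b
6) 957.702ms=20/7b +191.54ms=4/7b
7) 1149.242ms=24/7b +191.54ms=4/7b
8) 1340.782ms=4b +268.156ms=4/5b
9) 1608.939ms=24/5b +268.156ms=4/5b
10) 1877.095ms=28/5b +268.156ms=4/5b
11) 2145.251ms=32/5b +268.156ms=4/5b
12) 2413.408ms=36/5b +268.156ms=4/5b
Σ=8b of 8 (179bpm 4/4) — PASS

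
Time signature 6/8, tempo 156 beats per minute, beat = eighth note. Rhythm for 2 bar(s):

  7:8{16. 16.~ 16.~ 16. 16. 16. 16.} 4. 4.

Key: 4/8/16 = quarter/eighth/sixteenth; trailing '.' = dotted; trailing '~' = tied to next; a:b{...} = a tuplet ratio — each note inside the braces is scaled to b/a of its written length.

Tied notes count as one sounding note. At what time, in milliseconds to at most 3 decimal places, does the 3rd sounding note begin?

note 3 onset = 24/7b = 1318.681ms

1. 0.0ms @ 0 + 329.67ms (6/7)
2. 329.67ms @ 6/7 + 989.011ms (18/7)
3. 1318.681ms @ 24/7 + 329.67ms (6/7)
4. 1648.352ms @ 30/7 + 329.67ms (6/7)
5. 1978.022ms @ 36/7 + 329.67ms (6/7)
6. 2307.692ms @ 6 + 1153.846ms (3)
7. 3461.538ms @ 9 + 1153.846ms (3)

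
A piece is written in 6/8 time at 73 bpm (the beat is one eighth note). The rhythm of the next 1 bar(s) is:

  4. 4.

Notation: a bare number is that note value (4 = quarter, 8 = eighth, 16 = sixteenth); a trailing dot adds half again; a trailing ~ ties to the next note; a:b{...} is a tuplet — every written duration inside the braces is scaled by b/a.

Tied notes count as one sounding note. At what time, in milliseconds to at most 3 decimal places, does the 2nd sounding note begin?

1. 0.0ms @ 0 + 2465.753ms (3)
2. 2465.753ms @ 3 + 2465.753ms (3)

note 2 onset = 3b = 2465.753ms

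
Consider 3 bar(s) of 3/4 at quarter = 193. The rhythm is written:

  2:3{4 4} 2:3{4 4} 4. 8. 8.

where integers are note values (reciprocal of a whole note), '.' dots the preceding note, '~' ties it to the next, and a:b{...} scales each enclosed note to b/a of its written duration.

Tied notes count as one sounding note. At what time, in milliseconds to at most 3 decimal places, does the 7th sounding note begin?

note 7 onset = 33/4b = 2564.767ms

1. 0.0ms @ 0 + 466.321ms (3/2)
2. 466.321ms @ 3/2 + 466.321ms (3/2)
3. 932.642ms @ 3 + 466.321ms (3/2)
4. 1398.964ms @ 9/2 + 466.321ms (3/2)
5. 1865.285ms @ 6 + 466.321ms (3/2)
6. 2331.606ms @ 15/2 + 233.161ms (3/4)
7. 2564.767ms @ 33/4 + 233.161ms (3/4)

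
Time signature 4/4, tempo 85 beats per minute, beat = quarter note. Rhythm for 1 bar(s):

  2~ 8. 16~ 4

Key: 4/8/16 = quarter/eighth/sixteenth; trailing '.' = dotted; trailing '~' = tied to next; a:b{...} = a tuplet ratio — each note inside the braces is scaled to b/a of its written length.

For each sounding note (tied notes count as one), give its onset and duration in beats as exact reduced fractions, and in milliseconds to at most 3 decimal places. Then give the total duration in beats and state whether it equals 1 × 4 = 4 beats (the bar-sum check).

1) 0.0ms=0b +1941.176ms=11/4b
2) 1941.176ms=11/4b +882.353ms=5/4b
Σ=4b of 4 (85bpm 4/4) — PASS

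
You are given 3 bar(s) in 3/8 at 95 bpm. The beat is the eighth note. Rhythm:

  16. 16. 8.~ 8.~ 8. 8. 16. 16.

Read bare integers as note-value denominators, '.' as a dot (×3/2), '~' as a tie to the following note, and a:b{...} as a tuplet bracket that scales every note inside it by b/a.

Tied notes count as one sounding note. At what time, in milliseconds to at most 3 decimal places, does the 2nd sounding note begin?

1. 0.0ms @ 0 + 473.684ms (3/4)
2. 473.684ms @ 3/4 + 473.684ms (3/4)
3. 947.368ms @ 3/2 + 2842.105ms (9/2)
4. 3789.474ms @ 6 + 947.368ms (3/2)
5. 4736.842ms @ 15/2 + 473.684ms (3/4)
6. 5210.526ms @ 33/4 + 473.684ms (3/4)

note 2 onset = 3/4b = 473.684ms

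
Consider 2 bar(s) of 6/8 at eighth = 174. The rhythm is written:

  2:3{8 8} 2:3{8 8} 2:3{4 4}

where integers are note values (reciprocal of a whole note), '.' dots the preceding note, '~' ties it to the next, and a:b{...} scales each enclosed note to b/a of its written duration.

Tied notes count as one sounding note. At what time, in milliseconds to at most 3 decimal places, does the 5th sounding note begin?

note 5 onset = 6b = 2068.966ms

1. 0.0ms @ 0 + 517.241ms (3/2)
2. 517.241ms @ 3/2 + 517.241ms (3/2)
3. 1034.483ms @ 3 + 517.241ms (3/2)
4. 1551.724ms @ 9/2 + 517.241ms (3/2)
5. 2068.966ms @ 6 + 1034.483ms (3)
6. 3103.448ms @ 9 + 1034.483ms (3)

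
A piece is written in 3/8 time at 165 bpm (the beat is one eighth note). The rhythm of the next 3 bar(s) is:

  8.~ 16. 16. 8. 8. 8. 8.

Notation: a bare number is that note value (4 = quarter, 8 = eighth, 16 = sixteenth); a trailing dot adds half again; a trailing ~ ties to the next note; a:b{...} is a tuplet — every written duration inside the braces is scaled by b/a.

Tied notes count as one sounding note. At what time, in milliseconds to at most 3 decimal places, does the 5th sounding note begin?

note 5 onset = 6b = 2181.818ms

1. 0.0ms @ 0 + 818.182ms (9/4)
2. 818.182ms @ 9/4 + 272.727ms (3/4)
3. 1090.909ms @ 3 + 545.455ms (3/2)
4. 1636.364ms @ 9/2 + 545.455ms (3/2)
5. 2181.818ms @ 6 + 545.455ms (3/2)
6. 2727.273ms @ 15/2 + 545.455ms (3/2)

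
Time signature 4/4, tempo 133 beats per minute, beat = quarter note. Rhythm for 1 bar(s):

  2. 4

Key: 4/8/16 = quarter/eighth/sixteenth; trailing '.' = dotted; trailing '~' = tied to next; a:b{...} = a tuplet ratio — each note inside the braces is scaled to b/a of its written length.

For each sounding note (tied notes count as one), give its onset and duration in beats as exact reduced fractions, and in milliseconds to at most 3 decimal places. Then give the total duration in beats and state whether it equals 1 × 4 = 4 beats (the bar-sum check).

1) 0.0ms=0b +1353.383ms=3b
2) 1353.383ms=3b +451.128ms=1b
Σ=4b of 4 (133bpm 4/4) — PASS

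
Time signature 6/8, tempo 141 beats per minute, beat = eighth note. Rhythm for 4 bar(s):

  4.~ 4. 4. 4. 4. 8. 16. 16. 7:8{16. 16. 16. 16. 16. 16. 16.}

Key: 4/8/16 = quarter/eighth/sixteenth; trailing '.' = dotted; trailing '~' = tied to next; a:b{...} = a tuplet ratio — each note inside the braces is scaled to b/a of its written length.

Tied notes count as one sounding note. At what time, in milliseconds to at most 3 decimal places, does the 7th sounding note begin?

1. 0.0ms @ 0 + 2553.191ms (6)
2. 2553.191ms @ 6 + 1276.596ms (3)
3. 3829.787ms @ 9 + 1276.596ms (3)
4. 5106.383ms @ 12 + 1276.596ms (3)
5. 6382.979ms @ 15 + 638.298ms (3/2)
6. 7021.277ms @ 33/2 + 319.149ms (3/4)
7. 7340.426ms @ 69/4 + 319.149ms (3/4)
8. 7659.574ms @ 18 + 364.742ms (6/7)
9. 8024.316ms @ 132/7 + 364.742ms (6/7)
10. 8389.058ms @ 138/7 + 364.742ms (6/7)
11. 8753.799ms @ 144/7 + 364.742ms (6/7)
12. 9118.541ms @ 150/7 + 364.742ms (6/7)
13. 9483.283ms @ 156/7 + 364.742ms (6/7)
14. 9848.024ms @ 162/7 + 364.742ms (6/7)

note 7 onset = 69/4b = 7340.426ms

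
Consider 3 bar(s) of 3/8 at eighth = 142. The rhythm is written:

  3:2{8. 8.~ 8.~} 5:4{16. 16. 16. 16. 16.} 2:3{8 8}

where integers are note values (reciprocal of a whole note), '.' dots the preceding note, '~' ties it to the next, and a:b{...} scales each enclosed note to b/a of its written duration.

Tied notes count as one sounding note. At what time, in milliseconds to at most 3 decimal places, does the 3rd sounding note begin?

note 3 onset = 18/5b = 1521.127ms

1. 0.0ms @ 0 + 422.535ms (1)
2. 422.535ms @ 1 + 1098.592ms (13/5)
3. 1521.127ms @ 18/5 + 253.521ms (3/5)
4. 1774.648ms @ 21/5 + 253.521ms (3/5)
5. 2028.169ms @ 24/5 + 253.521ms (3/5)
6. 2281.69ms @ 27/5 + 253.521ms (3/5)
7. 2535.211ms @ 6 + 633.803ms (3/2)
8. 3169.014ms @ 15/2 + 633.803ms (3/2)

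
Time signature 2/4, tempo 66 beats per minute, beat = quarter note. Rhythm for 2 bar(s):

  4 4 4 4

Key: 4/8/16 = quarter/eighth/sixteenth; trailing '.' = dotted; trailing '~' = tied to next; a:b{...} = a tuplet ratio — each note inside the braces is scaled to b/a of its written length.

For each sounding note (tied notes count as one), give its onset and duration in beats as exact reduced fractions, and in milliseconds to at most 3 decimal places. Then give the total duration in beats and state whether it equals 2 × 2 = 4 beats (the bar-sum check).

1) 0.0ms=0b +909.091ms=1b
2) 909.091ms=1b +909.091ms=1b
3) 1818.182ms=2b +909.091ms=1b
4) 2727.273ms=3b +909.091ms=1b
Σ=4b of 4 (66bpm 2/4) — PASS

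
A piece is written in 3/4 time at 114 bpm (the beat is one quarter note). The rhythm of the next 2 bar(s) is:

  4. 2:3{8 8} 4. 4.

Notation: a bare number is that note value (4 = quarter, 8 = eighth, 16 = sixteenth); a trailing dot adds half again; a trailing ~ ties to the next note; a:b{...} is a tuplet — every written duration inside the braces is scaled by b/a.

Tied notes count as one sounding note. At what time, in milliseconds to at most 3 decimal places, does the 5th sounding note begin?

1. 0.0ms @ 0 + 789.474ms (3/2)
2. 789.474ms @ 3/2 + 394.737ms (3/4)
3. 1184.211ms @ 9/4 + 394.737ms (3/4)
4. 1578.947ms @ 3 + 789.474ms (3/2)
5. 2368.421ms @ 9/2 + 789.474ms (3/2)

note 5 onset = 9/2b = 2368.421ms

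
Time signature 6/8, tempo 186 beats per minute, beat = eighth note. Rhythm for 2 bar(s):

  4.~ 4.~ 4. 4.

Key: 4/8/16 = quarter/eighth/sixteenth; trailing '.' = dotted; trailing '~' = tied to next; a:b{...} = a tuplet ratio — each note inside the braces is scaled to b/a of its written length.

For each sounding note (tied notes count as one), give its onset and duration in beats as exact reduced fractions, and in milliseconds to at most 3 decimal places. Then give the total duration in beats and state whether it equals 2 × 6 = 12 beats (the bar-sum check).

1) 0.0ms=0b +2903.226ms=9b
2) 2903.226ms=9b +967.742ms=3b
Σ=12b of 12 (186bpm 6/8) — PASS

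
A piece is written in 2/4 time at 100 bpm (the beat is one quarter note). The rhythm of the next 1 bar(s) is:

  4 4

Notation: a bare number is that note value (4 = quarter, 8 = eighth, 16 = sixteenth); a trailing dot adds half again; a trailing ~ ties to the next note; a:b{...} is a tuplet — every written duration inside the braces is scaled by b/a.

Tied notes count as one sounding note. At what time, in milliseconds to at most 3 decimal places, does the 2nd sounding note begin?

1. 0.0ms @ 0 + 600.0ms (1)
2. 600.0ms @ 1 + 600.0ms (1)

note 2 onset = 1b = 600.0ms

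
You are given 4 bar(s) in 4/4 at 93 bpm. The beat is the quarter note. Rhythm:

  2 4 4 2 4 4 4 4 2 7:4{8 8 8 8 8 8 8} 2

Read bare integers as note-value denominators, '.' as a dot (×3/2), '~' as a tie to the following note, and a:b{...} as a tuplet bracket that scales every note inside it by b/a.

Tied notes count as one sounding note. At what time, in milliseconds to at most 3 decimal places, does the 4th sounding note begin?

note 4 onset = 4b = 2580.645ms

1. 0.0ms @ 0 + 1290.323ms (2)
2. 1290.323ms @ 2 + 645.161ms (1)
3. 1935.484ms @ 3 + 645.161ms (1)
4. 2580.645ms @ 4 + 1290.323ms (2)
5. 3870.968ms @ 6 + 645.161ms (1)
6. 4516.129ms @ 7 + 645.161ms (1)
7. 5161.29ms @ 8 + 645.161ms (1)
8. 5806.452ms @ 9 + 645.161ms (1)
9. 6451.613ms @ 10 + 1290.323ms (2)
10. 7741.935ms @ 12 + 184.332ms (2/7)
11. 7926.267ms @ 86/7 + 184.332ms (2/7)
12. 8110.599ms @ 88/7 + 184.332ms (2/7)
13. 8294.931ms @ 90/7 + 184.332ms (2/7)
14. 8479.263ms @ 92/7 + 184.332ms (2/7)
15. 8663.594ms @ 94/7 + 184.332ms (2/7)
16. 8847.926ms @ 96/7 + 184.332ms (2/7)
17. 9032.258ms @ 14 + 1290.323ms (2)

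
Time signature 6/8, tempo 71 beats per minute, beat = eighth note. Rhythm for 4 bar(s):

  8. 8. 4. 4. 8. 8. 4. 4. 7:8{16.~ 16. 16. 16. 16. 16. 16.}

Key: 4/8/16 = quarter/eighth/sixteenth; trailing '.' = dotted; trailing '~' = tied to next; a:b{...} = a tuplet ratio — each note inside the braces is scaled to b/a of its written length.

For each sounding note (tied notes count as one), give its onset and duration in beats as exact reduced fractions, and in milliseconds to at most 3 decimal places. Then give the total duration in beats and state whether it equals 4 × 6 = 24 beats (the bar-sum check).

1) 0.0ms=0b +1267.606ms=3/2b
2) 1267.606ms=3/2b +1267.606ms=3/2b
3) 2535.211ms=3b +2535.211ms=3b
4) 5070.423ms=6b +2535.211ms=3b
5) 7605.634ms=9b +1267.606ms=3/2b
6) 8873.239ms=21/2b +1267.606ms=3/2b
7) 10140.845ms=12b +2535.211ms=3b
8) 12676.056ms=15b +2535.211ms=3b
9) 15211.268ms=18b +1448.692ms=12/7b
10) 16659.96ms=138/7b +724.346ms=6/7b
11) 17384.306ms=144/7b +724.346ms=6/7b
12) 18108.652ms=150/7b +724.346ms=6/7b
13) 18832.998ms=156/7b +724.346ms=6/7b
14) 19557.344ms=162/7b +724.346ms=6/7b
Σ=24b of 24 (71bpm 6/8) — PASS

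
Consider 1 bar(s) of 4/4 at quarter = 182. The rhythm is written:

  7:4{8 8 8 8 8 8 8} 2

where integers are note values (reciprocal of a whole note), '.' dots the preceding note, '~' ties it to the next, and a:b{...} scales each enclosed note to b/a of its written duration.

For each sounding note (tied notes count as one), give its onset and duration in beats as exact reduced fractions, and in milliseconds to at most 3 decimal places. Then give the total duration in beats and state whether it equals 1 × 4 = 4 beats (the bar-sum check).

1) 0.0ms=0b +94.192ms=2/7b
2) 94.192ms=2/7b +94.192ms=2/7b
3) 188.383ms=4/7b +94.192ms=2/7b
4) 282.575ms=6/7b +94.192ms=2/7b
5) 376.766ms=8/7b +94.192ms=2/7b
6) 470.958ms=10/7b +94.192ms=2/7b
7) 565.149ms=12/7b +94.192ms=2/7b
8) 659.341ms=2b +659.341ms=2b
Σ=4b of 4 (182bpm 4/4) — PASS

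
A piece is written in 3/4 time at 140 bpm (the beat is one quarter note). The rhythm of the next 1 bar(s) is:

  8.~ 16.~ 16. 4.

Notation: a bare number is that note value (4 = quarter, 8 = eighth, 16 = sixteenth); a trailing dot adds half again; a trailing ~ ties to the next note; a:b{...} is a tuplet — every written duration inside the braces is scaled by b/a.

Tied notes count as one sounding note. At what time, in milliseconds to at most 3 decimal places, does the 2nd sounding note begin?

note 2 onset = 3/2b = 642.857ms

1. 0.0ms @ 0 + 642.857ms (3/2)
2. 642.857ms @ 3/2 + 642.857ms (3/2)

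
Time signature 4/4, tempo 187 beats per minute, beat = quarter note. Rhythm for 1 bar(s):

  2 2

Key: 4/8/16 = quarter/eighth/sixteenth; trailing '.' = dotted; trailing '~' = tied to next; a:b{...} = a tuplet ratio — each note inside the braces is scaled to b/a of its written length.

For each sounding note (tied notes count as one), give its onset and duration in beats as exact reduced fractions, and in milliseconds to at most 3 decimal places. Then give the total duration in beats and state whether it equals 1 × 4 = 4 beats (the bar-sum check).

1) 0.0ms=0b +641.711ms=2b
2) 641.711ms=2b +641.711ms=2b
Σ=4b of 4 (187bpm 4/4) — PASS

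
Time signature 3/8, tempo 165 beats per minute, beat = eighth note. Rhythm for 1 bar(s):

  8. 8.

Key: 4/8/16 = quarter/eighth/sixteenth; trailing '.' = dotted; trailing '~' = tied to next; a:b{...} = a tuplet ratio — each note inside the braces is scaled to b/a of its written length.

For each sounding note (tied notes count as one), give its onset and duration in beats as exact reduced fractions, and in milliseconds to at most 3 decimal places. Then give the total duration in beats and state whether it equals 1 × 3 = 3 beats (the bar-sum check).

1) 0.0ms=0b +545.455ms=3/2b
2) 545.455ms=3/2b +545.455ms=3/2b
Σ=3b of 3 (165bpm 3/8) — PASS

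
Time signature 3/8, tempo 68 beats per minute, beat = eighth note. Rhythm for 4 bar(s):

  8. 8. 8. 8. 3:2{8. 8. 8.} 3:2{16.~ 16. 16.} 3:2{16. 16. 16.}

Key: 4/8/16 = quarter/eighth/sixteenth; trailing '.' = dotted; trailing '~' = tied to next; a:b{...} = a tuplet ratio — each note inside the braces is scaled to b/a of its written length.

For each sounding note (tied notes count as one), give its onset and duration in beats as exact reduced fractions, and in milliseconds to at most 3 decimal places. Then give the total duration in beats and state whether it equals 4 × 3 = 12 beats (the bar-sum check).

1) 0.0ms=0b +1323.529ms=3/2b
2) 1323.529ms=3/2b +1323.529ms=3/2b
3) 2647.059ms=3b +1323.529ms=3/2b
4) 3970.588ms=9/2b +1323.529ms=3/2b
5) 5294.118ms=6b +882.353ms=1b
6) 6176.471ms=7b +882.353ms=1b
7) 7058.824ms=8b +882.353ms=1b
8) 7941.176ms=9b +882.353ms=1b
9) 8823.529ms=10b +441.176ms=1/2b
10) 9264.706ms=21/2b +441.176ms=1/2b
11) 9705.882ms=11b +441.176ms=1/2b
12) 10147.059ms=23/2b +441.176ms=1/2b
Σ=12b of 12 (68bpm 3/8) — PASS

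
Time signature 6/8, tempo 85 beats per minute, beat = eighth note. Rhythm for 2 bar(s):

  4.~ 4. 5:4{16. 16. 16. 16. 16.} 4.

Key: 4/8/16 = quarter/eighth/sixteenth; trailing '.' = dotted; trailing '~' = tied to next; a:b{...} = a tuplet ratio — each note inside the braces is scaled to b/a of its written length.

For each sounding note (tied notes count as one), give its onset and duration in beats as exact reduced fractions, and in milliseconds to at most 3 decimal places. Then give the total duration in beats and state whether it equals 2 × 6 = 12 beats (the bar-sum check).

1) 0.0ms=0b +4235.294ms=6b
2) 4235.294ms=6b +423.529ms=3/5b
3) 4658.824ms=33/5b +423.529ms=3/5b
4) 5082.353ms=36/5b +423.529ms=3/5b
5) 5505.882ms=39/5b +423.529ms=3/5b
6) 5929.412ms=42/5b +423.529ms=3/5b
7) 6352.941ms=9b +2117.647ms=3b
Σ=12b of 12 (85bpm 6/8) — PASS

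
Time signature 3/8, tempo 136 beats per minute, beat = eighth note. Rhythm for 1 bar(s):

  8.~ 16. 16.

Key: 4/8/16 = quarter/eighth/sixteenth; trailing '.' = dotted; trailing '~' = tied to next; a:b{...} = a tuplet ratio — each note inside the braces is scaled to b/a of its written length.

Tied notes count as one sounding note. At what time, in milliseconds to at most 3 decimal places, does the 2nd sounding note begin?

1. 0.0ms @ 0 + 992.647ms (9/4)
2. 992.647ms @ 9/4 + 330.882ms (3/4)

note 2 onset = 9/4b = 992.647ms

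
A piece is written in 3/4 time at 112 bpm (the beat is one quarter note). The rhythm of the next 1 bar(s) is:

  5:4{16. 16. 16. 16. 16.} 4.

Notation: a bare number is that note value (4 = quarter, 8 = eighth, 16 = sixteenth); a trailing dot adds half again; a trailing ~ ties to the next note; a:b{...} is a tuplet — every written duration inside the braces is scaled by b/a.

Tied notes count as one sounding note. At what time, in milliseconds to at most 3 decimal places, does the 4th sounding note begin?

1. 0.0ms @ 0 + 160.714ms (3/10)
2. 160.714ms @ 3/10 + 160.714ms (3/10)
3. 321.429ms @ 3/5 + 160.714ms (3/10)
4. 482.143ms @ 9/10 + 160.714ms (3/10)
5. 642.857ms @ 6/5 + 160.714ms (3/10)
6. 803.571ms @ 3/2 + 803.571ms (3/2)

note 4 onset = 9/10b = 482.143ms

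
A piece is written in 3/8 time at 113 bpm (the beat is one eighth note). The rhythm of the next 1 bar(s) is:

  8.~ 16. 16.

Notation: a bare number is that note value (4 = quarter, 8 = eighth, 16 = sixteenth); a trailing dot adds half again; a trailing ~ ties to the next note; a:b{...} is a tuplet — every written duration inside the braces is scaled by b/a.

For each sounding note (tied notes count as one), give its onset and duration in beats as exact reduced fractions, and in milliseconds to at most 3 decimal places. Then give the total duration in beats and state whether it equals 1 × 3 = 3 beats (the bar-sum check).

1) 0.0ms=0b +1194.69ms=9/4b
2) 1194.69ms=9/4b +398.23ms=3/4b
Σ=3b of 3 (113bpm 3/8) — PASS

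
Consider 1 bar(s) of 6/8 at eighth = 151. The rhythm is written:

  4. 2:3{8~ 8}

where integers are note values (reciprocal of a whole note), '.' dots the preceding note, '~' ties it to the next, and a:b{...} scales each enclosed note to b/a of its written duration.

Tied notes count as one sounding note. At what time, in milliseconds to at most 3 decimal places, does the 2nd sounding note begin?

note 2 onset = 3b = 1192.053ms

1. 0.0ms @ 0 + 1192.053ms (3)
2. 1192.053ms @ 3 + 1192.053ms (3)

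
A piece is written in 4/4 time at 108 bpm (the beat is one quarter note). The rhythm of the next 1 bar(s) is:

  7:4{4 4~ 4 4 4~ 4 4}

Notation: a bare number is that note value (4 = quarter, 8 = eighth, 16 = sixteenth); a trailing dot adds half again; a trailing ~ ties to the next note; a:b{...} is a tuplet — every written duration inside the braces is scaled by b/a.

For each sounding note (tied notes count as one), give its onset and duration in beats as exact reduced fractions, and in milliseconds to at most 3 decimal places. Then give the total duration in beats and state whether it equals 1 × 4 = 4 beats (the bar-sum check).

1) 0.0ms=0b +317.46ms=4/7b
2) 317.46ms=4/7b +634.921ms=8/7b
3) 952.381ms=12/7b +317.46ms=4/7b
4) 1269.841ms=16/7b +634.921ms=8/7b
5) 1904.762ms=24/7b +317.46ms=4/7b
Σ=4b of 4 (108bpm 4/4) — PASS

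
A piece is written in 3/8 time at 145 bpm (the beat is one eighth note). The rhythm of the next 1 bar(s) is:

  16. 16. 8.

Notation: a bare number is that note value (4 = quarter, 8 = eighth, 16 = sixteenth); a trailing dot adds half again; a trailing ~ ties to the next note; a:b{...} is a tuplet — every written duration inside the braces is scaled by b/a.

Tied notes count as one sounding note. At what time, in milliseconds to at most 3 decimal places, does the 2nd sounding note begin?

note 2 onset = 3/4b = 310.345ms

1. 0.0ms @ 0 + 310.345ms (3/4)
2. 310.345ms @ 3/4 + 310.345ms (3/4)
3. 620.69ms @ 3/2 + 620.69ms (3/2)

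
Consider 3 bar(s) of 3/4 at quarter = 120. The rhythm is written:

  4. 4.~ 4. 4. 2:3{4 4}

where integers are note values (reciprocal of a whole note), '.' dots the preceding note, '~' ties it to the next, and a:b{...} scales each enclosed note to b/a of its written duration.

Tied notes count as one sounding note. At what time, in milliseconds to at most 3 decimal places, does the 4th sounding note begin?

1. 0.0ms @ 0 + 750.0ms (3/2)
2. 750.0ms @ 3/2 + 1500.0ms (3)
3. 2250.0ms @ 9/2 + 750.0ms (3/2)
4. 3000.0ms @ 6 + 750.0ms (3/2)
5. 3750.0ms @ 15/2 + 750.0ms (3/2)

note 4 onset = 6b = 3000.0ms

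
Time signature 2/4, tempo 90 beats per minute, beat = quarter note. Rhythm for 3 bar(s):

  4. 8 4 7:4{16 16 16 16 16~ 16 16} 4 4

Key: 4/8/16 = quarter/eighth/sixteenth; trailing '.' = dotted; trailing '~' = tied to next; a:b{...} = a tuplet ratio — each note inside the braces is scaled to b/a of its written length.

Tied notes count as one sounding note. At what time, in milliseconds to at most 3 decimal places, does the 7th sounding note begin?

1. 0.0ms @ 0 + 1000.0ms (3/2)
2. 1000.0ms @ 3/2 + 333.333ms (1/2)
3. 1333.333ms @ 2 + 666.667ms (1)
4. 2000.0ms @ 3 + 95.238ms (1/7)
5. 2095.238ms @ 22/7 + 95.238ms (1/7)
6. 2190.476ms @ 23/7 + 95.238ms (1/7)
7. 2285.714ms @ 24/7 + 95.238ms (1/7)
8. 2380.952ms @ 25/7 + 190.476ms (2/7)
9. 2571.429ms @ 27/7 + 95.238ms (1/7)
10. 2666.667ms @ 4 + 666.667ms (1)
11. 3333.333ms @ 5 + 666.667ms (1)

note 7 onset = 24/7b = 2285.714ms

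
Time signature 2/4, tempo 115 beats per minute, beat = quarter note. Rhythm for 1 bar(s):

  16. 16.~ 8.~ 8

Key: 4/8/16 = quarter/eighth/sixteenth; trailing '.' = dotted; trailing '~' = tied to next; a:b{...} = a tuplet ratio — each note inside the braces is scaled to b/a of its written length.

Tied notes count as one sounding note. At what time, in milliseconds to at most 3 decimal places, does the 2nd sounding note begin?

1. 0.0ms @ 0 + 195.652ms (3/8)
2. 195.652ms @ 3/8 + 847.826ms (13/8)

note 2 onset = 3/8b = 195.652ms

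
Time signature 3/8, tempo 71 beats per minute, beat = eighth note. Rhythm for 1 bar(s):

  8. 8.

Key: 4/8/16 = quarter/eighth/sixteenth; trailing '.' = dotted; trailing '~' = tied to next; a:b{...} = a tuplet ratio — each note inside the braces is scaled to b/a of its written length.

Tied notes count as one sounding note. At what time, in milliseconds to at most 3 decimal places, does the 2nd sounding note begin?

1. 0.0ms @ 0 + 1267.606ms (3/2)
2. 1267.606ms @ 3/2 + 1267.606ms (3/2)

note 2 onset = 3/2b = 1267.606ms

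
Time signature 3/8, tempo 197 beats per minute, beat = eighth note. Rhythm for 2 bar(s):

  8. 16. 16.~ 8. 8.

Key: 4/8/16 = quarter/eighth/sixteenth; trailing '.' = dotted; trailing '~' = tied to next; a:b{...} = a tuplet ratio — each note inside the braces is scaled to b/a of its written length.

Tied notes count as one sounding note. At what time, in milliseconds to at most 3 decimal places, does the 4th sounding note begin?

1. 0.0ms @ 0 + 456.853ms (3/2)
2. 456.853ms @ 3/2 + 228.426ms (3/4)
3. 685.279ms @ 9/4 + 685.279ms (9/4)
4. 1370.558ms @ 9/2 + 456.853ms (3/2)

note 4 onset = 9/2b = 1370.558ms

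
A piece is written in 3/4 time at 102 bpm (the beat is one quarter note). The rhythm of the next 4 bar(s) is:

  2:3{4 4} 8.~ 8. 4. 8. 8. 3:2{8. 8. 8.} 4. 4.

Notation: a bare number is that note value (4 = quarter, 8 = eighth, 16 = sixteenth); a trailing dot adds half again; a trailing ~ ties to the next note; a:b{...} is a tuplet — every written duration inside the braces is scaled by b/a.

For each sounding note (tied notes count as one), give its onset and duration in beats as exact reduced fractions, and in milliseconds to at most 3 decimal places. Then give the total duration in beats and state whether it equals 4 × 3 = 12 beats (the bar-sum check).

1) 0.0ms=0b +882.353ms=3/2b
2) 882.353ms=3/2b +882.353ms=3/2b
3) 1764.706ms=3b +882.353ms=3/2b
4) 2647.059ms=9/2b +882.353ms=3/2b
5) 3529.412ms=6b +441.176ms=3/4b
6) 3970.588ms=27/4b +441.176ms=3/4b
7) 4411.765ms=15/2b +294.118ms=1/2b
8) 4705.882ms=8b +294.118ms=1/2b
9) 5000.0ms=17/2b +294.118ms=1/2b
10) 5294.118ms=9b +882.353ms=3/2b
11) 6176.471ms=21/2b +882.353ms=3/2b
Σ=12b of 12 (102bpm 3/4) — PASS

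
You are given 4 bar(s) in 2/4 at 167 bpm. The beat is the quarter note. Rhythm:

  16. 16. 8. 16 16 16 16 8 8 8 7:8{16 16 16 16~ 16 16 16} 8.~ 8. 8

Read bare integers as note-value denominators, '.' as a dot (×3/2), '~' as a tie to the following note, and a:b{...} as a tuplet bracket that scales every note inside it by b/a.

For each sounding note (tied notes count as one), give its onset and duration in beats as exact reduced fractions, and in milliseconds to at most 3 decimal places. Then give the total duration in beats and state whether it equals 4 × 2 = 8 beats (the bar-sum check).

1) 0.0ms=0b +134.731ms=3/8b
2) 134.731ms=3/8b +134.731ms=3/8b
3) 269.461ms=3/4b +269.461ms=3/4b
4) 538.922ms=3/2b +89.82ms=1/4b
5) 628.743ms=7/4b +89.82ms=1/4b
6) 718.563ms=2b +89.82ms=1/4b
7) 808.383ms=9/4b +89.82ms=1/4b
8) 898.204ms=5/2b +179.641ms=1/2b
9) 1077.844ms=3b +179.641ms=1/2b
10) 1257.485ms=7/2b +179.641ms=1/2b
11) 1437.126ms=4b +102.652ms=2/7b
12) 1539.778ms=30/7b +102.652ms=2/7b
13) 1642.429ms=32/7b +102.652ms=2/7b
14) 1745.081ms=34/7b +205.304ms=4/7b
15) 1950.385ms=38/7b +102.652ms=2/7b
16) 2053.037ms=40/7b +102.652ms=2/7b
17) 2155.689ms=6b +538.922ms=3/2b
18) 2694.611ms=15/2b +179.641ms=1/2b
Σ=8b of 8 (167bpm 2/4) — PASS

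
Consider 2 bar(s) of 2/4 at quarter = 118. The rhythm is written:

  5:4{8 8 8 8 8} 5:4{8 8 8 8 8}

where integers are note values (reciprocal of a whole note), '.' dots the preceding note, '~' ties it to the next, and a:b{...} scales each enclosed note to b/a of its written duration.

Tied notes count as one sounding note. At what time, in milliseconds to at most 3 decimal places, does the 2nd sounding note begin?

1. 0.0ms @ 0 + 203.39ms (2/5)
2. 203.39ms @ 2/5 + 203.39ms (2/5)
3. 406.78ms @ 4/5 + 203.39ms (2/5)
4. 610.169ms @ 6/5 + 203.39ms (2/5)
5. 813.559ms @ 8/5 + 203.39ms (2/5)
6. 1016.949ms @ 2 + 203.39ms (2/5)
7. 1220.339ms @ 12/5 + 203.39ms (2/5)
8. 1423.729ms @ 14/5 + 203.39ms (2/5)
9. 1627.119ms @ 16/5 + 203.39ms (2/5)
10. 1830.508ms @ 18/5 + 203.39ms (2/5)

note 2 onset = 2/5b = 203.39ms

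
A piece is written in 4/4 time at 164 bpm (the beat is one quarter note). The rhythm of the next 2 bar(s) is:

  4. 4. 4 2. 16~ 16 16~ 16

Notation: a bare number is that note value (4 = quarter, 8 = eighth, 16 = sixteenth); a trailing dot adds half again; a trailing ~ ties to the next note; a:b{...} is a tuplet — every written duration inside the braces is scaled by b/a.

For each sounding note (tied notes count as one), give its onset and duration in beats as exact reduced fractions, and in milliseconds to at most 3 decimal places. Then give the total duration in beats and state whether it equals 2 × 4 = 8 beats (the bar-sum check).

1) 0.0ms=0b +548.78ms=3/2b
2) 548.78ms=3/2b +548.78ms=3/2b
3) 1097.561ms=3b +365.854ms=1b
4) 1463.415ms=4b +1097.561ms=3b
5) 2560.976ms=7b +182.927ms=1/2b
6) 2743.902ms=15/2b +182.927ms=1/2b
Σ=8b of 8 (164bpm 4/4) — PASS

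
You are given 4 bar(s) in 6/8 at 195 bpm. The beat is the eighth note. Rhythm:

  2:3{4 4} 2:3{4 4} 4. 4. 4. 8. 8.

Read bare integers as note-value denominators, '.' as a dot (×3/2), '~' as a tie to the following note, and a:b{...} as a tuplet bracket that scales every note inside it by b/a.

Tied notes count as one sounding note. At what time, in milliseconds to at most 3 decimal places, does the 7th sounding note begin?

note 7 onset = 18b = 5538.462ms

1. 0.0ms @ 0 + 923.077ms (3)
2. 923.077ms @ 3 + 923.077ms (3)
3. 1846.154ms @ 6 + 923.077ms (3)
4. 2769.231ms @ 9 + 923.077ms (3)
5. 3692.308ms @ 12 + 923.077ms (3)
6. 4615.385ms @ 15 + 923.077ms (3)
7. 5538.462ms @ 18 + 923.077ms (3)
8. 6461.538ms @ 21 + 461.538ms (3/2)
9. 6923.077ms @ 45/2 + 461.538ms (3/2)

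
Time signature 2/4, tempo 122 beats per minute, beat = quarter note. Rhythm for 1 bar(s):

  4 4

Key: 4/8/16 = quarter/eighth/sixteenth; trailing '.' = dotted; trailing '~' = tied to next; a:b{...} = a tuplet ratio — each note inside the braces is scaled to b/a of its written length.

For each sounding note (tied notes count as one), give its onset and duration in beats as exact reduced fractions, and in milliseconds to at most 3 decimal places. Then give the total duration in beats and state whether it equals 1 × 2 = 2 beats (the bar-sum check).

1) 0.0ms=0b +491.803ms=1b
2) 491.803ms=1b +491.803ms=1b
Σ=2b of 2 (122bpm 2/4) — PASS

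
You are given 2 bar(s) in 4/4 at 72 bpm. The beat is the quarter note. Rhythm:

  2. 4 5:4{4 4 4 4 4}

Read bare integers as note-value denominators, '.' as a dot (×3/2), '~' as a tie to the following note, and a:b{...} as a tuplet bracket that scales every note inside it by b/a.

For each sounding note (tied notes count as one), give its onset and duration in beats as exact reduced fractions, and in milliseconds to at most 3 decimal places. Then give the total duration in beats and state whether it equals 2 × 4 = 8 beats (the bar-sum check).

1) 0.0ms=0b +2500.0ms=3b
2) 2500.0ms=3b +833.333ms=1b
3) 3333.333ms=4b +666.667ms=4/5b
4) 4000.0ms=24/5b +666.667ms=4/5b
5) 4666.667ms=28/5b +666.667ms=4/5b
6) 5333.333ms=32/5b +666.667ms=4/5b
7) 6000.0ms=36/5b +666.667ms=4/5b
Σ=8b of 8 (72bpm 4/4) — PASS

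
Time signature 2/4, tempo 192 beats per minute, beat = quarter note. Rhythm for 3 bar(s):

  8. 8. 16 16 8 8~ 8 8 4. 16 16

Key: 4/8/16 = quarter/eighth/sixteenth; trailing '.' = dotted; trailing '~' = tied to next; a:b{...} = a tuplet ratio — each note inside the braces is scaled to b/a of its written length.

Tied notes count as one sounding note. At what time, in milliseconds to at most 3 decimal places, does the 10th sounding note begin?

note 10 onset = 23/4b = 1796.875ms

1. 0.0ms @ 0 + 234.375ms (3/4)
2. 234.375ms @ 3/4 + 234.375ms (3/4)
3. 468.75ms @ 3/2 + 78.125ms (1/4)
4. 546.875ms @ 7/4 + 78.125ms (1/4)
5. 625.0ms @ 2 + 156.25ms (1/2)
6. 781.25ms @ 5/2 + 312.5ms (1)
7. 1093.75ms @ 7/2 + 156.25ms (1/2)
8. 1250.0ms @ 4 + 468.75ms (3/2)
9. 1718.75ms @ 11/2 + 78.125ms (1/4)
10. 1796.875ms @ 23/4 + 78.125ms (1/4)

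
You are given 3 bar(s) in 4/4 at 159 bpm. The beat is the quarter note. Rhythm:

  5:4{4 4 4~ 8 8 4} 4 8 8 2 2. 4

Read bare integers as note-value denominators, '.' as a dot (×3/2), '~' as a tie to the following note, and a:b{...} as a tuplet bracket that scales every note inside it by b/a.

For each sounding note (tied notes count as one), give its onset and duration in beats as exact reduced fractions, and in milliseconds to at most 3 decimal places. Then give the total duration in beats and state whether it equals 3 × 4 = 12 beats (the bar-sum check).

1) 0.0ms=0b +301.887ms=4/5b
2) 301.887ms=4/5b +301.887ms=4/5b
3) 603.774ms=8/5b +452.83ms=6/5b
4) 1056.604ms=14/5b +150.943ms=2/5b
5) 1207.547ms=16/5b +301.887ms=4/5b
6) 1509.434ms=4b +377.358ms=1b
7) 1886.792ms=5b +188.679ms=1/2b
8) 2075.472ms=11/2b +188.679ms=1/2b
9) 2264.151ms=6b +754.717ms=2b
10) 3018.868ms=8b +1132.075ms=3b
11) 4150.943ms=11b +377.358ms=1b
Σ=12b of 12 (159bpm 4/4) — PASS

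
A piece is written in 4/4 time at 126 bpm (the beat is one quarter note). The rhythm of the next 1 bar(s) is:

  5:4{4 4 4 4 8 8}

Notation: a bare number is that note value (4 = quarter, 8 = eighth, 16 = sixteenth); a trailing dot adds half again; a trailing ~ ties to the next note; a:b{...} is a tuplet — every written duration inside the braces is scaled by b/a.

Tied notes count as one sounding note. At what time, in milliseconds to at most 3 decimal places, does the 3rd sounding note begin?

note 3 onset = 8/5b = 761.905ms

1. 0.0ms @ 0 + 380.952ms (4/5)
2. 380.952ms @ 4/5 + 380.952ms (4/5)
3. 761.905ms @ 8/5 + 380.952ms (4/5)
4. 1142.857ms @ 12/5 + 380.952ms (4/5)
5. 1523.81ms @ 16/5 + 190.476ms (2/5)
6. 1714.286ms @ 18/5 + 190.476ms (2/5)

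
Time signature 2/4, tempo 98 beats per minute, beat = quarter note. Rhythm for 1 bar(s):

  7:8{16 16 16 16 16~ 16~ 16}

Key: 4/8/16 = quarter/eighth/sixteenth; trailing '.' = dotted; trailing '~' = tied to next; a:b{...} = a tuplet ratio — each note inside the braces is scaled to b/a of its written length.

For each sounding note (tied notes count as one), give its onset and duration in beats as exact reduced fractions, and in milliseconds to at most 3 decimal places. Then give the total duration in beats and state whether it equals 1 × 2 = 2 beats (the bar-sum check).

1) 0.0ms=0b +174.927ms=2/7b
2) 174.927ms=2/7b +174.927ms=2/7b
3) 349.854ms=4/7b +174.927ms=2/7b
4) 524.781ms=6/7b +174.927ms=2/7b
5) 699.708ms=8/7b +524.781ms=6/7b
Σ=2b of 2 (98bpm 2/4) — PASS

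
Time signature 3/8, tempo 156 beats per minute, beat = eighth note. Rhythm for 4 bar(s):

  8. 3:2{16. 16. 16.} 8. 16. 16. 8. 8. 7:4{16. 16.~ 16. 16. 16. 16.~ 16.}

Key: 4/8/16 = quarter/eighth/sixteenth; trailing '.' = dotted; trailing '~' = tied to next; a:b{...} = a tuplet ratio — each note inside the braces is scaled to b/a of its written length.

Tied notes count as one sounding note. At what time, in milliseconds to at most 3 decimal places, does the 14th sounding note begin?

note 14 onset = 78/7b = 4285.714ms

1. 0.0ms @ 0 + 576.923ms (3/2)
2. 576.923ms @ 3/2 + 192.308ms (1/2)
3. 769.231ms @ 2 + 192.308ms (1/2)
4. 961.538ms @ 5/2 + 192.308ms (1/2)
5. 1153.846ms @ 3 + 576.923ms (3/2)
6. 1730.769ms @ 9/2 + 288.462ms (3/4)
7. 2019.231ms @ 21/4 + 288.462ms (3/4)
8. 2307.692ms @ 6 + 576.923ms (3/2)
9. 2884.615ms @ 15/2 + 576.923ms (3/2)
10. 3461.538ms @ 9 + 164.835ms (3/7)
11. 3626.374ms @ 66/7 + 329.67ms (6/7)
12. 3956.044ms @ 72/7 + 164.835ms (3/7)
13. 4120.879ms @ 75/7 + 164.835ms (3/7)
14. 4285.714ms @ 78/7 + 329.67ms (6/7)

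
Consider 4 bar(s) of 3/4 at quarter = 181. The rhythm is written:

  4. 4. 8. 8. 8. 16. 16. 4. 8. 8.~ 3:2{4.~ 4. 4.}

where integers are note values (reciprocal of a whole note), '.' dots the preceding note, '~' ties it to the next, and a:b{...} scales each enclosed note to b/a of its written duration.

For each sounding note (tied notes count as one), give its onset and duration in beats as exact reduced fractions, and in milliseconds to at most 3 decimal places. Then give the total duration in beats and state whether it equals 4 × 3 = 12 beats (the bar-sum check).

1) 0.0ms=0b +497.238ms=3/2b
2) 497.238ms=3/2b +497.238ms=3/2b
3) 994.475ms=3b +248.619ms=3/4b
4) 1243.094ms=15/4b +248.619ms=3/4b
5) 1491.713ms=9/2b +248.619ms=3/4b
6) 1740.331ms=21/4b +124.309ms=3/8b
7) 1864.641ms=45/8b +124.309ms=3/8b
8) 1988.95ms=6b +497.238ms=3/2b
9) 2486.188ms=15/2b +248.619ms=3/4b
10) 2734.807ms=33/4b +911.602ms=11/4b
11) 3646.409ms=11b +331.492ms=1b
Σ=12b of 12 (181bpm 3/4) — PASS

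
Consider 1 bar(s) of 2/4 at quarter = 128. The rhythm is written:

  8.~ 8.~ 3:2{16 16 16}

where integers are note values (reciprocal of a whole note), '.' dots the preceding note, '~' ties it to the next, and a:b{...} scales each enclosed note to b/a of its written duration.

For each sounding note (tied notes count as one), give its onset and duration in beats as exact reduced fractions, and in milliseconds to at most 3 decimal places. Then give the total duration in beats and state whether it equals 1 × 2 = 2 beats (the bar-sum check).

1) 0.0ms=0b +781.25ms=5/3b
2) 781.25ms=5/3b +78.125ms=1/6b
3) 859.375ms=11/6b +78.125ms=1/6b
Σ=2b of 2 (128bpm 2/4) — PASS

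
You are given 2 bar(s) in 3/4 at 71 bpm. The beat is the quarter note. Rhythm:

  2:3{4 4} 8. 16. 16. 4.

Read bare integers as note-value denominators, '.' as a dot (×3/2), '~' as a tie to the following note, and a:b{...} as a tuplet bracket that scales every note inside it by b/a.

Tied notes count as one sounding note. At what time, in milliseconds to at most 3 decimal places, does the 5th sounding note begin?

note 5 onset = 33/8b = 3485.915ms

1. 0.0ms @ 0 + 1267.606ms (3/2)
2. 1267.606ms @ 3/2 + 1267.606ms (3/2)
3. 2535.211ms @ 3 + 633.803ms (3/4)
4. 3169.014ms @ 15/4 + 316.901ms (3/8)
5. 3485.915ms @ 33/8 + 316.901ms (3/8)
6. 3802.817ms @ 9/2 + 1267.606ms (3/2)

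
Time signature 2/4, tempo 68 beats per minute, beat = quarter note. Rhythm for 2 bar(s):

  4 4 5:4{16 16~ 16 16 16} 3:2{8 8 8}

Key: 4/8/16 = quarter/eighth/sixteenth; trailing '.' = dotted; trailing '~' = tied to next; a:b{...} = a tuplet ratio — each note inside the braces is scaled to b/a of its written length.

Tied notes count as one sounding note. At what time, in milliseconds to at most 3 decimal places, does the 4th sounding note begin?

note 4 onset = 11/5b = 1941.176ms

1. 0.0ms @ 0 + 882.353ms (1)
2. 882.353ms @ 1 + 882.353ms (1)
3. 1764.706ms @ 2 + 176.471ms (1/5)
4. 1941.176ms @ 11/5 + 352.941ms (2/5)
5. 2294.118ms @ 13/5 + 176.471ms (1/5)
6. 2470.588ms @ 14/5 + 176.471ms (1/5)
7. 2647.059ms @ 3 + 294.118ms (1/3)
8. 2941.176ms @ 10/3 + 294.118ms (1/3)
9. 3235.294ms @ 11/3 + 294.118ms (1/3)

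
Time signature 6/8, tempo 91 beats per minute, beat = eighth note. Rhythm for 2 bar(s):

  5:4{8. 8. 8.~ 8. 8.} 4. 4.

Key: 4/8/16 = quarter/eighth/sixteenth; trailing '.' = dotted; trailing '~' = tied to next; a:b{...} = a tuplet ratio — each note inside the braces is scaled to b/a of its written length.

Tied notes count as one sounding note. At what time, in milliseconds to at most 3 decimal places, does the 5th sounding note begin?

1. 0.0ms @ 0 + 791.209ms (6/5)
2. 791.209ms @ 6/5 + 791.209ms (6/5)
3. 1582.418ms @ 12/5 + 1582.418ms (12/5)
4. 3164.835ms @ 24/5 + 791.209ms (6/5)
5. 3956.044ms @ 6 + 1978.022ms (3)
6. 5934.066ms @ 9 + 1978.022ms (3)

note 5 onset = 6b = 3956.044ms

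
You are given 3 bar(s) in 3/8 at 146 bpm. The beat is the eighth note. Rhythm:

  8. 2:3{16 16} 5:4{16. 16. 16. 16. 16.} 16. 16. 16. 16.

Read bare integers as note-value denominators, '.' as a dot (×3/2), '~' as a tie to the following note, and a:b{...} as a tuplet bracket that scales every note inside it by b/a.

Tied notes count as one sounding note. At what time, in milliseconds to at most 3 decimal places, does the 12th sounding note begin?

note 12 onset = 33/4b = 3390.411ms

1. 0.0ms @ 0 + 616.438ms (3/2)
2. 616.438ms @ 3/2 + 308.219ms (3/4)
3. 924.658ms @ 9/4 + 308.219ms (3/4)
4. 1232.877ms @ 3 + 246.575ms (3/5)
5. 1479.452ms @ 18/5 + 246.575ms (3/5)
6. 1726.027ms @ 21/5 + 246.575ms (3/5)
7. 1972.603ms @ 24/5 + 246.575ms (3/5)
8. 2219.178ms @ 27/5 + 246.575ms (3/5)
9. 2465.753ms @ 6 + 308.219ms (3/4)
10. 2773.973ms @ 27/4 + 308.219ms (3/4)
11. 3082.192ms @ 15/2 + 308.219ms (3/4)
12. 3390.411ms @ 33/4 + 308.219ms (3/4)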